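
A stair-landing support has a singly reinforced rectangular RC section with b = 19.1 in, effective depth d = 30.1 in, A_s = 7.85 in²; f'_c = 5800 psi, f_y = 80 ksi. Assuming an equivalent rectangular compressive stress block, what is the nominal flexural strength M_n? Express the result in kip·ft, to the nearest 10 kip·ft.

T = A_s f_y = 7.85 × 80 = 628 kips.
a = T/(0.85 f'_c b) = 628/(0.85 × 5.8 × 19.1) = 6.669 in.
M_n = T(d − a/2) = 628 × (30.1 − 3.3345) = 16808.7 kip·in = 16808.7/12 = 1400.73 kip·ft.

M_n ≈ 1400 kip·ft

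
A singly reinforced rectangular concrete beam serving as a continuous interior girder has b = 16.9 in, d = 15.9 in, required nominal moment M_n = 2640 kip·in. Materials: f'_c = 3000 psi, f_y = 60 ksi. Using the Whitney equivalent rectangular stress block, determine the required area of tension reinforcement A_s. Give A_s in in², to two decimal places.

A_s ≈ 3.22 in²

From M_n = 0.85 f'_c a b (d − a/2):
a = d − √(d² − 2M_n/(0.85 f'_c b)) = 15.9 − √(15.9² − 2 × 2640/(0.85 × 3 × 16.9)) = 4.486 in.
A_s = 0.85 f'_c a b / f_y = 0.85 × 3 × 4.486 × 16.9 / 60 = 3.222 in².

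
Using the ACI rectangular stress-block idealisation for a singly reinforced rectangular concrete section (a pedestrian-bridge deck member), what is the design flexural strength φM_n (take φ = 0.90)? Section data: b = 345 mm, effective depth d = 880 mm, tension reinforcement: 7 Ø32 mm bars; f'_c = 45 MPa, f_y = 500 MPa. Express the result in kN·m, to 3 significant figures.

A_s = 7 × 804 = 5628 mm².
T = A_s f_y = 5628 × 500 = 2814000 N = 2814 kN.
From C = T: a = T/(0.85 f'_c b) = 2814000/(0.85 × 45 × 345) = 213.24 mm.
M_n = T(d − a/2) = 2814 kN × (880 − 106.62) mm = 2176.29 kN·m.
φM_n = 0.90 × 2176.29 = 1958.66 kN·m.

φM_n ≈ 1960 kN·m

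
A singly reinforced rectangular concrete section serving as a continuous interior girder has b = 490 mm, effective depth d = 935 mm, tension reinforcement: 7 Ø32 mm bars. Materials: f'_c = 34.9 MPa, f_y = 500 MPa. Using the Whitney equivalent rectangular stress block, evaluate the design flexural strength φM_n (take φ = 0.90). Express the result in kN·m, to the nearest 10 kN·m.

A_s = 7 × 804 = 5628 mm².
T = A_s f_y = 5628 × 500 = 2814000 N = 2814 kN.
From C = T: a = T/(0.85 f'_c b) = 2814000/(0.85 × 34.9 × 490) = 193.59 mm.
M_n = T(d − a/2) = 2814 kN × (935 − 96.795) mm = 2358.71 kN·m.
φM_n = 0.90 × 2358.71 = 2122.84 kN·m.

φM_n ≈ 2120 kN·m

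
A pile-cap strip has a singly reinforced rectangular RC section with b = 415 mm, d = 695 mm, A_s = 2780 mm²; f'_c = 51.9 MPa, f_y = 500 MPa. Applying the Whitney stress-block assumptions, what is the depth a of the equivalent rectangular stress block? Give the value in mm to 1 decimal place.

a ≈ 75.9 mm

T = A_s f_y = 2780 × 500 = 1390000 N = 1390 kN.
Setting C = 0.85 f'_c a b equal to T: a = 1390000/(0.85 × 51.9 × 415) = 75.9 mm.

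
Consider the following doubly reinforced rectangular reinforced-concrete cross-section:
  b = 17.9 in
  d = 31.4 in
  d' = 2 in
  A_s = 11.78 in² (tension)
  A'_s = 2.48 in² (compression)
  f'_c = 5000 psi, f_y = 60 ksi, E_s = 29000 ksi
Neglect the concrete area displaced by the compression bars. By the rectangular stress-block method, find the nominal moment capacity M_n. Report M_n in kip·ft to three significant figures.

M_n ≈ 1650 kip·ft

Assume both steels yield.
a = (A_s − A'_s) f_y/(0.85 f'_c b) = (11.78 − 2.48) × 60/(0.85 × 5 × 17.9) = 7.335 in.
c = a/β₁ = 7.335/0.8 = 9.169 in; ε'_s = 0.003(c − d')/c = 0.0023 ≥ ε_y = 0.0021, so the compression steel yields.
M_n = (A_s − A'_s) f_y (d − a/2) + A'_s f_y (d − d') = 558 × (31.4 − 3.6675) + 148.8 × (31.4 − 2) = 15474.7 + 4374.7 = 19849.4 kip·in = 19849.4/12 = 1654.12 kip·ft.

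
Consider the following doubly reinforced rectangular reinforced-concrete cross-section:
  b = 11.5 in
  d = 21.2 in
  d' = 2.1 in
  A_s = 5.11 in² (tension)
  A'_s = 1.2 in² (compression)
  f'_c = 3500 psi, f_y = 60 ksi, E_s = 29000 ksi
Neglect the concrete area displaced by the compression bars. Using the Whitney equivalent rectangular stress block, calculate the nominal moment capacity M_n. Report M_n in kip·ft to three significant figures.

Assume both steels yield.
a = (A_s − A'_s) f_y/(0.85 f'_c b) = (5.11 − 1.2) × 60/(0.85 × 3.5 × 11.5) = 6.857 in.
c = a/β₁ = 6.857/0.85 = 8.067 in; ε'_s = 0.003(c − d')/c = 0.0022 ≥ ε_y = 0.0021, so the compression steel yields.
M_n = (A_s − A'_s) f_y (d − a/2) + A'_s f_y (d − d') = 234.6 × (21.2 − 3.4285) + 72 × (21.2 − 2.1) = 4169.2 + 1375.2 = 5544.4 kip·in = 5544.4/12 = 462.03 kip·ft.

M_n ≈ 462 kip·ft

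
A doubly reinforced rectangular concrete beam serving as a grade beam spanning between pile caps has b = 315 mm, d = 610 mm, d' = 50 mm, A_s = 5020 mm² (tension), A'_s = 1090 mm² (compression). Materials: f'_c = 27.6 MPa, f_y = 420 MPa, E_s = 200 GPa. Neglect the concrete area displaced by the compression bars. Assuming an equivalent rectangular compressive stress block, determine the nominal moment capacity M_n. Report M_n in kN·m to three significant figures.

M_n ≈ 1080 kN·m

Assume both tension and compression steel yield.
Net tension couple steel: A_s − A'_s = 3930 mm².
a = (A_s − A'_s) f_y / (0.85 f'_c b) = 1650600/(0.85 × 27.6 × 315) = 223.36 mm.
c = a/β₁ = 223.36/0.85 = 262.78 mm; ε'_s = 0.003(c − d')/c = 0.0024 ≥ f_y/E_s = 0.0021, so compression steel does yield.
M_n = (A_s − A'_s) f_y (d − a/2) + A'_s f_y (d − d') = [1650600 × (610 − 111.68) + 457800 × (610 − 50)] × 10⁻⁶ = 822.53 + 256.37 = 1078.90 kN·m.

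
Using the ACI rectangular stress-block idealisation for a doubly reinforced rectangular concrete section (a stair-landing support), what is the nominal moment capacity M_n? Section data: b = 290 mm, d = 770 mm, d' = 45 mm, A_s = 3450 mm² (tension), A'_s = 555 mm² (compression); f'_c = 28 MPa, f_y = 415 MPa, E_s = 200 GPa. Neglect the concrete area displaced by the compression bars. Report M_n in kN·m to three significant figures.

Assume both tension and compression steel yield.
Net tension couple steel: A_s − A'_s = 2895 mm².
a = (A_s − A'_s) f_y / (0.85 f'_c b) = 1201425/(0.85 × 28 × 290) = 174.07 mm.
c = a/β₁ = 174.07/0.85 = 204.79 mm; ε'_s = 0.003(c − d')/c = 0.0023 ≥ f_y/E_s = 0.0021, so compression steel does yield.
M_n = (A_s − A'_s) f_y (d − a/2) + A'_s f_y (d − d') = [1201425 × (770 − 87.035) + 230325 × (770 − 45)] × 10⁻⁶ = 820.53 + 166.99 = 987.52 kN·m.

M_n ≈ 988 kN·m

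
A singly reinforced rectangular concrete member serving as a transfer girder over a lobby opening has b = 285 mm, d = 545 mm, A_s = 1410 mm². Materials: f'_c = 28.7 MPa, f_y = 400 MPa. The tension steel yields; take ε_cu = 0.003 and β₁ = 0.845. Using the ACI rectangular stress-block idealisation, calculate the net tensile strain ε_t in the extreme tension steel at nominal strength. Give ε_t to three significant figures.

ε_t ≈ 0.0140

a = A_s f_y/(0.85 f'_c b) = 81.12 mm.
β₁ = 0.845, so c = a/β₁ = 81.12/0.845 = 96.00 mm.
From the linear strain diagram with ε_cu = 0.003: ε_t = 0.003 (d − c)/c = 0.003 × (545 − 96.00)/96.00 = 0.0140.
Since ε_t ≥ 0.005, the section is tension-controlled.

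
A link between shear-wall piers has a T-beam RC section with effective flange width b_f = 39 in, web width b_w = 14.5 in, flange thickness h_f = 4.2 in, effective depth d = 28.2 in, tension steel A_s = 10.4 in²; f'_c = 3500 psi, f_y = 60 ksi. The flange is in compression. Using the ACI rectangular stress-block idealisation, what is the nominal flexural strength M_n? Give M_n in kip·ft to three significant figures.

Tension: T = A_s f_y = 10.4 × 60 = 624 kips.
Try a within the flange: a = T/(0.85 f'_c b_f) = 624/(0.85 × 3.5 × 39) = 5.378 in.
a = 5.378 > h_f = 4.2 in: the block extends into the web. Split into flange-overhang and web parts.
C_f = 0.85 f'_c (b_f − b_w) h_f = 0.85 × 3.5 × (39 − 14.5) × 4.2 = 306.1 kips.
Remaining web compression depth: a_w = (T − C_f)/(0.85 f'_c b_w) = (624 − 306.1)/(0.85 × 3.5 × 14.5) = 7.369 in.
M_n = C_f(d − h_f/2) + (T − C_f)(d − a_w/2) = 306.1 × (28.2 − 2.1) + 317.9 × (28.2 − 3.6845) = 7989.2 + 7793.5 = 15782.7 kip·in.
M_n = 15782.7/12 = 1315.23 kip·ft.

M_n ≈ 1320 kip·ft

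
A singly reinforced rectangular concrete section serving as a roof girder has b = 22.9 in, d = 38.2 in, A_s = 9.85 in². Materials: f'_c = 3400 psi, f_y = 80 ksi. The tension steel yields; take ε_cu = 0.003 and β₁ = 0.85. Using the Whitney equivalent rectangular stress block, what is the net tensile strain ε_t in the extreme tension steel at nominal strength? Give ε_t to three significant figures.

a = A_s f_y/(0.85 f'_c b) = 11.907 in.
β₁ = 0.85, so c = a/β₁ = 11.907/0.85 = 14.008 in.
From the linear strain diagram with ε_cu = 0.003: ε_t = 0.003 (d − c)/c = 0.003 × (38.2 − 14.008)/14.008 = 0.00518.
Since ε_t ≥ 0.005, the section is tension-controlled.

ε_t ≈ 0.00518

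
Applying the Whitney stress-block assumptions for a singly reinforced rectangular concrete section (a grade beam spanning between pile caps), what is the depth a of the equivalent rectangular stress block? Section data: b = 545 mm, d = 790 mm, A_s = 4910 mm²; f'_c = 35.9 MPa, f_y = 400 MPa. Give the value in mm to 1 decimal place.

a ≈ 118.1 mm

T = A_s f_y = 4910 × 400 = 1964000 N = 1964 kN.
Setting C = 0.85 f'_c a b equal to T: a = 1964000/(0.85 × 35.9 × 545) = 118.1 mm.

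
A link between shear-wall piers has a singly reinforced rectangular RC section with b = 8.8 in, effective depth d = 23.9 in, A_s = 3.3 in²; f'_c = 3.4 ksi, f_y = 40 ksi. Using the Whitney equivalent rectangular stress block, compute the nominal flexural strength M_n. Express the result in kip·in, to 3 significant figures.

M_n ≈ 2810 kip·in

T = A_s f_y = 3.3 × 40 = 132 kips.
a = T/(0.85 f'_c b) = 132/(0.85 × 3.4 × 8.8) = 5.190 in.
M_n = T(d − a/2) = 132 × (23.9 − 2.595) = 2812.3 kip·in.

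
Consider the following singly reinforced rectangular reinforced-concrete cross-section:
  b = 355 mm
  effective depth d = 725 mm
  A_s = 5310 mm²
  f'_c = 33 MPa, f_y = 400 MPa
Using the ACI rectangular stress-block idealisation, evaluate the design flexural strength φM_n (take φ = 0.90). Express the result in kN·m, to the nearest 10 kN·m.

φM_n ≈ 1180 kN·m

T = A_s f_y = 5310 × 400 = 2124000 N = 2124 kN.
From C = T: a = T/(0.85 f'_c b) = 2124000/(0.85 × 33 × 355) = 213.30 mm.
M_n = T(d − a/2) = 2124 kN × (725 − 106.65) mm = 1313.38 kN·m.
φM_n = 0.90 × 1313.38 = 1182.04 kN·m.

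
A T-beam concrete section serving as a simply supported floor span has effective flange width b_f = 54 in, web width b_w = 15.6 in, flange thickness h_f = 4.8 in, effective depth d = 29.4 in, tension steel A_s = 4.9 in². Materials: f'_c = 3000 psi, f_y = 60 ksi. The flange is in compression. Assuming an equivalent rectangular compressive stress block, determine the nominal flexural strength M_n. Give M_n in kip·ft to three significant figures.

M_n ≈ 694 kip·ft

Tension: T = A_s f_y = 4.9 × 60 = 294 kips.
Try a within the flange: a = T/(0.85 f'_c b_f) = 294/(0.85 × 3 × 54) = 2.135 in.
Since a = 2.135 ≤ h_f = 4.8 in, the stress block lies entirely in the flange; analyse as a rectangular beam of width b_f.
M_n = T(d − a/2) = 294 × (29.4 − 1.0675) = 8329.8 kip·in.
M_n = 8329.8/12 = 694.15 kip·ft.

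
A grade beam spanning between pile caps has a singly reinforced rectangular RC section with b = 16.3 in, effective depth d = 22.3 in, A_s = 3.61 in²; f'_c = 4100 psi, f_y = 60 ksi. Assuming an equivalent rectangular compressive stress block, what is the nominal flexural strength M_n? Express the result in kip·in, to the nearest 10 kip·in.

T = A_s f_y = 3.61 × 60 = 216.6 kips.
a = T/(0.85 f'_c b) = 216.6/(0.85 × 4.1 × 16.3) = 3.813 in.
M_n = T(d − a/2) = 216.6 × (22.3 − 1.9065) = 4417.2 kip·in.

M_n ≈ 4420 kip·in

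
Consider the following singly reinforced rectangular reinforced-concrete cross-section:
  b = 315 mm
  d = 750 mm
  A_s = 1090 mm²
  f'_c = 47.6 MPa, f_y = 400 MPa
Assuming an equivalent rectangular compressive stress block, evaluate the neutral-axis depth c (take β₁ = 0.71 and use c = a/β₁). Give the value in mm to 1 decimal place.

T = A_s f_y = 1090 × 400 = 436000 N = 436 kN.
Setting C = 0.85 f'_c a b equal to T: a = 436000/(0.85 × 47.6 × 315) = 34.210 mm.
With β₁ = 0.71, c = a/β₁ = 34.210/0.71 = 48.2 mm.

c ≈ 48.2 mm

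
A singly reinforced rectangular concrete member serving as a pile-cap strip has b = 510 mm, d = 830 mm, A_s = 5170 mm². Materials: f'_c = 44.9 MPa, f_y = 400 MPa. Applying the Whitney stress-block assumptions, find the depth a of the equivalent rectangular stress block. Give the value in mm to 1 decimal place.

T = A_s f_y = 5170 × 400 = 2068000 N = 2068 kN.
Setting C = 0.85 f'_c a b equal to T: a = 2068000/(0.85 × 44.9 × 510) = 106.2 mm.

a ≈ 106.2 mm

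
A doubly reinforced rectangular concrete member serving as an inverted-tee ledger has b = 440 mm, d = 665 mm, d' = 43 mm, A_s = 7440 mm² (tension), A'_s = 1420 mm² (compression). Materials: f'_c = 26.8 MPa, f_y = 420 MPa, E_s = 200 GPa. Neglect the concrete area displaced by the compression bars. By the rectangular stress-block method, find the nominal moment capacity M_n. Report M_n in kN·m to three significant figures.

M_n ≈ 1730 kN·m

Assume both tension and compression steel yield.
Net tension couple steel: A_s − A'_s = 6020 mm².
a = (A_s − A'_s) f_y / (0.85 f'_c b) = 2528400/(0.85 × 26.8 × 440) = 252.25 mm.
c = a/β₁ = 252.25/0.85 = 296.76 mm; ε'_s = 0.003(c − d')/c = 0.0026 ≥ f_y/E_s = 0.0021, so compression steel does yield.
M_n = (A_s − A'_s) f_y (d − a/2) + A'_s f_y (d − d') = [2528400 × (665 − 126.125) + 596400 × (665 − 43)] × 10⁻⁶ = 1362.49 + 370.96 = 1733.45 kN·m.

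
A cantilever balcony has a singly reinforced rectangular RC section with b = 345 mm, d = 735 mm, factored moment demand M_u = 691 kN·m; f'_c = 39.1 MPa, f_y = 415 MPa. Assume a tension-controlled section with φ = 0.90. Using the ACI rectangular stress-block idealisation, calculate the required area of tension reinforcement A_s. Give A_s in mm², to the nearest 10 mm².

M_n = M_u/φ = 691/0.90 = 767.778 kN·m.
With M_n = 0.85 f'_c a b (d − a/2), solve the quadratic for a:
a = d − √(d² − 2M_n/(0.85 f'_c b)) = 735 − √(735² − 2 × 767.778×10⁶/(0.85 × 39.1 × 345)) = 97.58 mm.
A_s = 0.85 f'_c a b / f_y = 0.85 × 39.1 × 97.58 × 345 / 415 = 2696.0 mm².

A_s ≈ 2700 mm²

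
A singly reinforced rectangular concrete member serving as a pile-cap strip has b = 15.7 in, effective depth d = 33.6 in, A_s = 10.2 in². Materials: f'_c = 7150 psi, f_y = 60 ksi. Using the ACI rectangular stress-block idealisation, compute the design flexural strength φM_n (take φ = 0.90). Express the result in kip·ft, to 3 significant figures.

φM_n ≈ 1400 kip·ft

T = A_s f_y = 10.2 × 60 = 612 kips.
a = T/(0.85 f'_c b) = 612/(0.85 × 7.15 × 15.7) = 6.414 in.
M_n = T(d − a/2) = 612 × (33.6 − 3.207) = 18600.5 kip·in = 18600.5/12 = 1550.04 kip·ft.
φM_n = 0.90 × 1550.04 = 1395.04 kip·ft.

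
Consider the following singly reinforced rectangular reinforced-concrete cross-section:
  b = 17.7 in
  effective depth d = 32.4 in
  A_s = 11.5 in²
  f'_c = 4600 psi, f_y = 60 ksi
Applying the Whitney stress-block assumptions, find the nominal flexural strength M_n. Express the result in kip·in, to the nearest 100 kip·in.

T = A_s f_y = 11.5 × 60 = 690 kips.
a = T/(0.85 f'_c b) = 690/(0.85 × 4.6 × 17.7) = 9.970 in.
M_n = T(d − a/2) = 690 × (32.4 − 4.985) = 18916.4 kip·in.

M_n ≈ 18900 kip·in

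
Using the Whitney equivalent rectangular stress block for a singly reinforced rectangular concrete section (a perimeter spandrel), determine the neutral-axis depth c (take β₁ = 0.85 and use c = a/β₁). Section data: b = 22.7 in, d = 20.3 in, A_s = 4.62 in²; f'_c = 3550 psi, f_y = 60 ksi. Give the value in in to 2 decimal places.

c ≈ 4.76 in

T = A_s f_y = 4.62 × 60 = 277.2 kips.
a = T/(0.85 f'_c b) = 277.2/(0.85 × 3.55 × 22.7) = 4.0469 in.
With β₁ = 0.85, c = a/β₁ = 4.0469/0.85 = 4.76 in.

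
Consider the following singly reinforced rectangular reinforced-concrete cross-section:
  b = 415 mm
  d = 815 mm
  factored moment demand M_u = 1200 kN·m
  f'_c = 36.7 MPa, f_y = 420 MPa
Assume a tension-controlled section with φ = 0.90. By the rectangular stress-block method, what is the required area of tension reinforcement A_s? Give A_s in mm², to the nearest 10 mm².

M_n = M_u/φ = 1200/0.90 = 1333.33 kN·m.
With M_n = 0.85 f'_c a b (d − a/2), solve the quadratic for a:
a = d − √(d² − 2M_n/(0.85 f'_c b)) = 815 − √(815² − 2 × 1333.33×10⁶/(0.85 × 36.7 × 415)) = 138.07 mm.
A_s = 0.85 f'_c a b / f_y = 0.85 × 36.7 × 138.07 × 415 / 420 = 4255.8 mm².

A_s ≈ 4260 mm²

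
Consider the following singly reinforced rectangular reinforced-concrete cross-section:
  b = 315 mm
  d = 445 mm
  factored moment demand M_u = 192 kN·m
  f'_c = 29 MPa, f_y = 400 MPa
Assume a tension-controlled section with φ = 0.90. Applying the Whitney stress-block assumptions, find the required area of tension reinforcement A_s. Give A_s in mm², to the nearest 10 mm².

M_n = M_u/φ = 192/0.90 = 213.333 kN·m.
With M_n = 0.85 f'_c a b (d − a/2), solve the quadratic for a:
a = d − √(d² − 2M_n/(0.85 f'_c b)) = 445 − √(445² − 2 × 213.333×10⁶/(0.85 × 29 × 315)) = 66.75 mm.
A_s = 0.85 f'_c a b / f_y = 0.85 × 29 × 66.75 × 315 / 400 = 1295.7 mm².

A_s ≈ 1300 mm²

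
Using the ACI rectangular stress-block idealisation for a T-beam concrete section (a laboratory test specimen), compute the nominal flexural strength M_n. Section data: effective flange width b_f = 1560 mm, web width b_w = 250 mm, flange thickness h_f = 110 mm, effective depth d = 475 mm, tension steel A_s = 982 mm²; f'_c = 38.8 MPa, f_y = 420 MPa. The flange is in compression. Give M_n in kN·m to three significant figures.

M_n ≈ 194 kN·m

Tension: T = A_s f_y = 982 × 420 = 412440 N.
Try a within the flange: a = T/(0.85 f'_c b_f) = 412440/(0.85 × 38.8 × 1560) = 8.02 mm.
Since a = 8.02 ≤ h_f = 110 mm, the stress block lies entirely in the flange; analyse as a rectangular beam of width b_f.
M_n = T(d − a/2) = 412440 × (475 − 4.01) = 194.26 × 10⁶ N·mm.
M_n = 194.26 kN·m.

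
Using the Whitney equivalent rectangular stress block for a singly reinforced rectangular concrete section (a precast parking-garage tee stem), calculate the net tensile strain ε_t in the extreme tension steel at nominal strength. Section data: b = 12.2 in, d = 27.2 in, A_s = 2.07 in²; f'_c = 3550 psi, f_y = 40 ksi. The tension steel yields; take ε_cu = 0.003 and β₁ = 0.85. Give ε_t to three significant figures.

ε_t ≈ 0.0278

a = A_s f_y/(0.85 f'_c b) = 2.249 in.
β₁ = 0.85, so c = a/β₁ = 2.249/0.85 = 2.646 in.
From the linear strain diagram with ε_cu = 0.003: ε_t = 0.003 (d − c)/c = 0.003 × (27.2 − 2.646)/2.646 = 0.0278.
Since ε_t ≥ 0.005, the section is tension-controlled.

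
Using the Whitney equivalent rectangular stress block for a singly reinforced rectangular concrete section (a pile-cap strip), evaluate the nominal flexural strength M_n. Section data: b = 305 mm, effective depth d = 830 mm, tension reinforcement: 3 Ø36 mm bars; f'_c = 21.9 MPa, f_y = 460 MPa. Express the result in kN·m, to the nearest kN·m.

M_n ≈ 992 kN·m

A_s = 3 × 1018 = 3054 mm².
T = A_s f_y = 3054 × 460 = 1404840 N = 1404.84 kN.
From C = T: a = T/(0.85 f'_c b) = 1404840/(0.85 × 21.9 × 305) = 247.44 mm.
M_n = T(d − a/2) = 1404.84 kN × (830 − 123.72) mm = 992.21 kN·m.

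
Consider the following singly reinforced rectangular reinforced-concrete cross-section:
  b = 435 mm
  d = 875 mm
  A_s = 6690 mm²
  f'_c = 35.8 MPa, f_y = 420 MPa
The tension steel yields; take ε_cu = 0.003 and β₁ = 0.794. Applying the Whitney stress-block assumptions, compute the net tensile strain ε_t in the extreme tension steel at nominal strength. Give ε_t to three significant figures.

ε_t ≈ 0.00682

a = A_s f_y/(0.85 f'_c b) = 212.27 mm.
β₁ = 0.794, so c = a/β₁ = 212.27/0.794 = 267.34 mm.
From the linear strain diagram with ε_cu = 0.003: ε_t = 0.003 (d − c)/c = 0.003 × (875 − 267.34)/267.34 = 0.00682.
Since ε_t ≥ 0.005, the section is tension-controlled.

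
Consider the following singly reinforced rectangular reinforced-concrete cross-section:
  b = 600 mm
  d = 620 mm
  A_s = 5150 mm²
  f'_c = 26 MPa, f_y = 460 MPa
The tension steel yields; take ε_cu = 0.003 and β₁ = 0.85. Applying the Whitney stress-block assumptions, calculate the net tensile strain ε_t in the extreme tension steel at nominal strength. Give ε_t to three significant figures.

ε_t ≈ 0.00585

a = A_s f_y/(0.85 f'_c b) = 178.66 mm.
β₁ = 0.85, so c = a/β₁ = 178.66/0.85 = 210.19 mm.
From the linear strain diagram with ε_cu = 0.003: ε_t = 0.003 (d − c)/c = 0.003 × (620 − 210.19)/210.19 = 0.00585.
Since ε_t ≥ 0.005, the section is tension-controlled.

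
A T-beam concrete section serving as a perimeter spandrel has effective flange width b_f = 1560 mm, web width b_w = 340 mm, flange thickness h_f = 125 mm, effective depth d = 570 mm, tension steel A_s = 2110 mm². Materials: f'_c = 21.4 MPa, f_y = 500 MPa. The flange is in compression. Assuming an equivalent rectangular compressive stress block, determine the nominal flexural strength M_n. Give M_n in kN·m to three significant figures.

M_n ≈ 582 kN·m

Tension: T = A_s f_y = 2110 × 500 = 1055000 N.
Try a within the flange: a = T/(0.85 f'_c b_f) = 1055000/(0.85 × 21.4 × 1560) = 37.18 mm.
Since a = 37.18 ≤ h_f = 125 mm, the stress block lies entirely in the flange; analyse as a rectangular beam of width b_f.
M_n = T(d − a/2) = 1055000 × (570 − 18.59) = 581.74 × 10⁶ N·mm.
M_n = 581.74 kN·m.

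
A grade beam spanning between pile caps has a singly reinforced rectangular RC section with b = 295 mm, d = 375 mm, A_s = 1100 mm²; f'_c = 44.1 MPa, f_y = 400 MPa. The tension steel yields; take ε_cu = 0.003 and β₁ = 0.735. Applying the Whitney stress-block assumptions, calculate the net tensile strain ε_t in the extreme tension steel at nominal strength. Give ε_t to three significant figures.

a = A_s f_y/(0.85 f'_c b) = 39.79 mm.
β₁ = 0.735, so c = a/β₁ = 39.79/0.735 = 54.14 mm.
From the linear strain diagram with ε_cu = 0.003: ε_t = 0.003 (d − c)/c = 0.003 × (375 − 54.14)/54.14 = 0.0178.
Since ε_t ≥ 0.005, the section is tension-controlled.

ε_t ≈ 0.0178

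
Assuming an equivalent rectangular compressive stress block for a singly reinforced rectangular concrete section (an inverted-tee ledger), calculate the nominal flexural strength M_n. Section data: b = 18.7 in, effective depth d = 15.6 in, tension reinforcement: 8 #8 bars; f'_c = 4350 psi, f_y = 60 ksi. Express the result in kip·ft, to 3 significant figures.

M_n ≈ 406 kip·ft

A_s = 8 × 0.79 = 6.32 in².
T = A_s f_y = 6.32 × 60 = 379.2 kips.
a = T/(0.85 f'_c b) = 379.2/(0.85 × 4.35 × 18.7) = 5.484 in.
M_n = T(d − a/2) = 379.2 × (15.6 − 2.742) = 4875.8 kip·in = 4875.8/12 = 406.32 kip·ft.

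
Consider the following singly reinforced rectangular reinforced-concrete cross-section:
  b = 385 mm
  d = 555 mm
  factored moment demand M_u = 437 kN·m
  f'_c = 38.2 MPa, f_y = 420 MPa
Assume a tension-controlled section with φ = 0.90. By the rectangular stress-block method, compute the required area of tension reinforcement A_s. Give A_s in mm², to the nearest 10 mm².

M_n = M_u/φ = 437/0.90 = 485.556 kN·m.
With M_n = 0.85 f'_c a b (d − a/2), solve the quadratic for a:
a = d − √(d² − 2M_n/(0.85 f'_c b)) = 555 − √(555² − 2 × 485.556×10⁶/(0.85 × 38.2 × 385)) = 75.06 mm.
A_s = 0.85 f'_c a b / f_y = 0.85 × 38.2 × 75.06 × 385 / 420 = 2234.1 mm².

A_s ≈ 2230 mm²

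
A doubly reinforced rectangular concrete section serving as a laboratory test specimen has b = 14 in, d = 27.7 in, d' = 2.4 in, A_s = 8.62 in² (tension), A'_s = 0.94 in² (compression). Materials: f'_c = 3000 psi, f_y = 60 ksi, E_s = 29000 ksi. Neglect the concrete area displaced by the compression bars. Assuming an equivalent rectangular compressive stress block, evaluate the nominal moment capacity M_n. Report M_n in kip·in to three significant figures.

M_n ≈ 11200 kip·in

Assume both steels yield.
a = (A_s − A'_s) f_y/(0.85 f'_c b) = (8.62 − 0.94) × 60/(0.85 × 3 × 14) = 12.908 in.
c = a/β₁ = 12.908/0.85 = 15.186 in; ε'_s = 0.003(c − d')/c = 0.0025 ≥ ε_y = 0.0021, so the compression steel yields.
M_n = (A_s − A'_s) f_y (d − a/2) + A'_s f_y (d − d') = 460.8 × (27.7 − 6.454) + 56.4 × (27.7 − 2.4) = 9790.2 + 1426.9 = 11217.1 kip·in.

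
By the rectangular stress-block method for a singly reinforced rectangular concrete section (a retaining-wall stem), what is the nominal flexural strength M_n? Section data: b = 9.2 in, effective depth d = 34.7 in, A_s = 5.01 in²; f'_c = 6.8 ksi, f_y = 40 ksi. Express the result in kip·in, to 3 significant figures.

M_n ≈ 6580 kip·in

T = A_s f_y = 5.01 × 40 = 200.4 kips.
a = T/(0.85 f'_c b) = 200.4/(0.85 × 6.8 × 9.2) = 3.769 in.
M_n = T(d − a/2) = 200.4 × (34.7 − 1.8845) = 6576.2 kip·in.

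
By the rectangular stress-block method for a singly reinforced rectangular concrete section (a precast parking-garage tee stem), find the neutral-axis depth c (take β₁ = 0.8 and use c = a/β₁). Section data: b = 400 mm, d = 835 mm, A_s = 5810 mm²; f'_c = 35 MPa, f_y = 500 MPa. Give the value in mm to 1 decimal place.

c ≈ 305.1 mm

T = A_s f_y = 5810 × 500 = 2905000 N = 2905 kN.
Setting C = 0.85 f'_c a b equal to T: a = 2905000/(0.85 × 35 × 400) = 244.118 mm.
With β₁ = 0.8, c = a/β₁ = 244.118/0.8 = 305.1 mm.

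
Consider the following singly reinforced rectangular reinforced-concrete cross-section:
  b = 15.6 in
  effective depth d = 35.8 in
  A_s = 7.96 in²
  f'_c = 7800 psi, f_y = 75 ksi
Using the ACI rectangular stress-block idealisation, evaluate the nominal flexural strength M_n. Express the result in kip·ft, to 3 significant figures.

M_n ≈ 1640 kip·ft

T = A_s f_y = 7.96 × 75 = 597 kips.
a = T/(0.85 f'_c b) = 597/(0.85 × 7.8 × 15.6) = 5.772 in.
M_n = T(d − a/2) = 597 × (35.8 − 2.886) = 19649.7 kip·in = 19649.7/12 = 1637.48 kip·ft.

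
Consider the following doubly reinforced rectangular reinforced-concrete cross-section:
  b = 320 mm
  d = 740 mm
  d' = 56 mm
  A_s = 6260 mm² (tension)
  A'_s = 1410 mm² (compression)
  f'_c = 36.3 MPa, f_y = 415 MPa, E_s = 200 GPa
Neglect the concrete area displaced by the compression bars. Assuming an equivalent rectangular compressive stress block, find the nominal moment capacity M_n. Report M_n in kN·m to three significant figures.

Assume both tension and compression steel yield.
Net tension couple steel: A_s − A'_s = 4850 mm².
a = (A_s − A'_s) f_y / (0.85 f'_c b) = 2012750/(0.85 × 36.3 × 320) = 203.85 mm.
c = a/β₁ = 203.85/0.791 = 257.71 mm; ε'_s = 0.003(c − d')/c = 0.0023 ≥ f_y/E_s = 0.0021, so compression steel does yield.
M_n = (A_s − A'_s) f_y (d − a/2) + A'_s f_y (d − d') = [2012750 × (740 − 101.925) + 585150 × (740 − 56)] × 10⁻⁶ = 1284.29 + 400.24 = 1684.53 kN·m.

M_n ≈ 1680 kN·m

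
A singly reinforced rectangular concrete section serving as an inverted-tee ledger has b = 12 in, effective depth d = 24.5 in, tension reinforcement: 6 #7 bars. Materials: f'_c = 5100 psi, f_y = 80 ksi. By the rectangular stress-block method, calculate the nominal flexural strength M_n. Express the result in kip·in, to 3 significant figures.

M_n ≈ 6260 kip·in

A_s = 6 × 0.6 = 3.6 in².
T = A_s f_y = 3.6 × 80 = 288 kips.
a = T/(0.85 f'_c b) = 288/(0.85 × 5.1 × 12) = 5.536 in.
M_n = T(d − a/2) = 288 × (24.5 − 2.768) = 6258.8 kip·in.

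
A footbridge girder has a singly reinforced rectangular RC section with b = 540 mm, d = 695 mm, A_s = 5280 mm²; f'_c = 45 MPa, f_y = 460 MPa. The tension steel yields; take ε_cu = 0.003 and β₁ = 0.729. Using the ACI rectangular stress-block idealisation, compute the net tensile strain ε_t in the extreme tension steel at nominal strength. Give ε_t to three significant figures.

a = A_s f_y/(0.85 f'_c b) = 117.59 mm.
β₁ = 0.729, so c = a/β₁ = 117.59/0.729 = 161.30 mm.
From the linear strain diagram with ε_cu = 0.003: ε_t = 0.003 (d − c)/c = 0.003 × (695 − 161.30)/161.30 = 0.00993.
Since ε_t ≥ 0.005, the section is tension-controlled.

ε_t ≈ 0.00993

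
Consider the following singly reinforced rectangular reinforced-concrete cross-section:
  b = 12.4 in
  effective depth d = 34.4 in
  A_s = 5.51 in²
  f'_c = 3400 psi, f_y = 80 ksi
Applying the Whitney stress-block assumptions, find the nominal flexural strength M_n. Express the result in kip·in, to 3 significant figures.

T = A_s f_y = 5.51 × 80 = 440.8 kips.
a = T/(0.85 f'_c b) = 440.8/(0.85 × 3.4 × 12.4) = 12.300 in.
M_n = T(d − a/2) = 440.8 × (34.4 − 6.15) = 12452.6 kip·in.

M_n ≈ 12500 kip·in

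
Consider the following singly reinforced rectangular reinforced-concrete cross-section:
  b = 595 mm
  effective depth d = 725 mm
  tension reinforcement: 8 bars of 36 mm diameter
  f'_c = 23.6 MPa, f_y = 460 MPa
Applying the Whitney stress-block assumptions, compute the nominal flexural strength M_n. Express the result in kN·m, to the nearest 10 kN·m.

M_n ≈ 2130 kN·m

A_s = 8 × 1018 = 8144 mm².
T = A_s f_y = 8144 × 460 = 3746240 N = 3746.24 kN.
From C = T: a = T/(0.85 f'_c b) = 3746240/(0.85 × 23.6 × 595) = 313.87 mm.
M_n = T(d − a/2) = 3746.24 kN × (725 − 156.935) mm = 2128.11 kN·m.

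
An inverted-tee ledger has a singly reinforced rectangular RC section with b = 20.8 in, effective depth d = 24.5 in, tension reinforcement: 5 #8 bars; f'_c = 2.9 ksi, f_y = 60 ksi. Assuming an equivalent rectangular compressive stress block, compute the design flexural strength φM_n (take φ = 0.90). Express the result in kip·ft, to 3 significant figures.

φM_n ≈ 394 kip·ft

A_s = 5 × 0.79 = 3.95 in².
T = A_s f_y = 3.95 × 60 = 237 kips.
a = T/(0.85 f'_c b) = 237/(0.85 × 2.9 × 20.8) = 4.622 in.
M_n = T(d − a/2) = 237 × (24.5 − 2.311) = 5258.8 kip·in = 5258.8/12 = 438.23 kip·ft.
φM_n = 0.90 × 438.23 = 394.41 kip·ft.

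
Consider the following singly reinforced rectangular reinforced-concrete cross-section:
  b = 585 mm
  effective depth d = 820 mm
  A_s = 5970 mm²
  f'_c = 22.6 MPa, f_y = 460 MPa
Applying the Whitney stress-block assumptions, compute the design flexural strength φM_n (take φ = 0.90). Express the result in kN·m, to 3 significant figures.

T = A_s f_y = 5970 × 460 = 2746200 N = 2746.2 kN.
From C = T: a = T/(0.85 f'_c b) = 2746200/(0.85 × 22.6 × 585) = 244.37 mm.
M_n = T(d − a/2) = 2746.2 kN × (820 − 122.185) mm = 1916.34 kN·m.
φM_n = 0.90 × 1916.34 = 1724.71 kN·m.

φM_n ≈ 1720 kN·m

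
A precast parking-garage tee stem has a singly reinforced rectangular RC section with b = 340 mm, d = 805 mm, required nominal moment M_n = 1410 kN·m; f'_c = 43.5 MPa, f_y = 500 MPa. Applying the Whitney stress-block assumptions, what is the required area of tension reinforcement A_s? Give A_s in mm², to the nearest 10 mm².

A_s ≈ 3870 mm²

With M_n = 0.85 f'_c a b (d − a/2), solve the quadratic for a:
a = d − √(d² − 2M_n/(0.85 f'_c b)) = 805 − √(805² − 2 × 1410×10⁶/(0.85 × 43.5 × 340)) = 154.07 mm.
A_s = 0.85 f'_c a b / f_y = 0.85 × 43.5 × 154.07 × 340 / 500 = 3873.8 mm².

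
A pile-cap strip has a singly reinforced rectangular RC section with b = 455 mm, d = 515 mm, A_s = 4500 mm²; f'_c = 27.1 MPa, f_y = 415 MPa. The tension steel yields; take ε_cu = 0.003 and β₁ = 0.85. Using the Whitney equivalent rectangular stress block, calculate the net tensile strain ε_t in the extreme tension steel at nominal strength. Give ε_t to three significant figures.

a = A_s f_y/(0.85 f'_c b) = 178.18 mm.
β₁ = 0.85, so c = a/β₁ = 178.18/0.85 = 209.62 mm.
From the linear strain diagram with ε_cu = 0.003: ε_t = 0.003 (d − c)/c = 0.003 × (515 − 209.62)/209.62 = 0.00437.
ε_t is between 0.004 and 0.005 — transition zone.

ε_t ≈ 0.00437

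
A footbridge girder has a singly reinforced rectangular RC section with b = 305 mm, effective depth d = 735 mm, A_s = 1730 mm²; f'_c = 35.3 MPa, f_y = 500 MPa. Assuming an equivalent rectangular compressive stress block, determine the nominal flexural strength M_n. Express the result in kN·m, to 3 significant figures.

M_n ≈ 595 kN·m

T = A_s f_y = 1730 × 500 = 865000 N = 865 kN.
From C = T: a = T/(0.85 f'_c b) = 865000/(0.85 × 35.3 × 305) = 94.52 mm.
M_n = T(d − a/2) = 865 kN × (735 − 47.26) mm = 594.90 kN·m.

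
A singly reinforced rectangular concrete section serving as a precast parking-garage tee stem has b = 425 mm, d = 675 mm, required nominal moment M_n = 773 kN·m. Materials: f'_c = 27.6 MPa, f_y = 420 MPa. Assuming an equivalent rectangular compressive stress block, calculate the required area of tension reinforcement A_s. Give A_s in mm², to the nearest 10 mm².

A_s ≈ 3010 mm²

With M_n = 0.85 f'_c a b (d − a/2), solve the quadratic for a:
a = d − √(d² − 2M_n/(0.85 f'_c b)) = 675 − √(675² − 2 × 773×10⁶/(0.85 × 27.6 × 425)) = 126.76 mm.
A_s = 0.85 f'_c a b / f_y = 0.85 × 27.6 × 126.76 × 425 / 420 = 3009.2 mm².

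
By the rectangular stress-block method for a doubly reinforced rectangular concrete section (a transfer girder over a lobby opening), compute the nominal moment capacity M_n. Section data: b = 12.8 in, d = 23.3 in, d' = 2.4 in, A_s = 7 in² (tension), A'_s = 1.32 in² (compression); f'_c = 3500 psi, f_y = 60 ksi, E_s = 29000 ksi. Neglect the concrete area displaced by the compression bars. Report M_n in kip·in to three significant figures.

M_n ≈ 8070 kip·in

Assume both steels yield.
a = (A_s − A'_s) f_y/(0.85 f'_c b) = (7 − 1.32) × 60/(0.85 × 3.5 × 12.8) = 8.950 in.
c = a/β₁ = 8.950/0.85 = 10.529 in; ε'_s = 0.003(c − d')/c = 0.0023 ≥ ε_y = 0.0021, so the compression steel yields.
M_n = (A_s − A'_s) f_y (d − a/2) + A'_s f_y (d − d') = 340.8 × (23.3 − 4.475) + 79.2 × (23.3 − 2.4) = 6415.6 + 1655.3 = 8070.9 kip·in.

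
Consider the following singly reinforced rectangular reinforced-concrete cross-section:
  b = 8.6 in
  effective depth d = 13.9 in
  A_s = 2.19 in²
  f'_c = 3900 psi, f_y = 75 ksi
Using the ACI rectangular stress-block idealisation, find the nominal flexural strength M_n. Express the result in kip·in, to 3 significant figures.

M_n ≈ 1810 kip·in

T = A_s f_y = 2.19 × 75 = 164.25 kips.
a = T/(0.85 f'_c b) = 164.25/(0.85 × 3.9 × 8.6) = 5.761 in.
M_n = T(d − a/2) = 164.25 × (13.9 − 2.8805) = 1810.0 kip·in.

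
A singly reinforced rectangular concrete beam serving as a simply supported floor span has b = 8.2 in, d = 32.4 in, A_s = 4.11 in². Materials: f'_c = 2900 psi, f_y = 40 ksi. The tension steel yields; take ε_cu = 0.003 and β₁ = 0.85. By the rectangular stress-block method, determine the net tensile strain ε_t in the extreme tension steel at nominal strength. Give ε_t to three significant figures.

a = A_s f_y/(0.85 f'_c b) = 8.133 in.
β₁ = 0.85, so c = a/β₁ = 8.133/0.85 = 9.568 in.
From the linear strain diagram with ε_cu = 0.003: ε_t = 0.003 (d − c)/c = 0.003 × (32.4 − 9.568)/9.568 = 0.00716.
Since ε_t ≥ 0.005, the section is tension-controlled.

ε_t ≈ 0.00716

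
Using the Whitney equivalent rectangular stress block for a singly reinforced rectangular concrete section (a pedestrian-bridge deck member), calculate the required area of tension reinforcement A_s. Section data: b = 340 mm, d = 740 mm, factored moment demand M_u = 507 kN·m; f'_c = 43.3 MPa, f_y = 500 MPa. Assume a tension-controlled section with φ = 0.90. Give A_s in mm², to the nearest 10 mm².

M_n = M_u/φ = 507/0.90 = 563.333 kN·m.
With M_n = 0.85 f'_c a b (d − a/2), solve the quadratic for a:
a = d − √(d² − 2M_n/(0.85 f'_c b)) = 740 − √(740² − 2 × 563.333×10⁶/(0.85 × 43.3 × 340)) = 63.56 mm.
A_s = 0.85 f'_c a b / f_y = 0.85 × 43.3 × 63.56 × 340 / 500 = 1590.7 mm².

A_s ≈ 1590 mm²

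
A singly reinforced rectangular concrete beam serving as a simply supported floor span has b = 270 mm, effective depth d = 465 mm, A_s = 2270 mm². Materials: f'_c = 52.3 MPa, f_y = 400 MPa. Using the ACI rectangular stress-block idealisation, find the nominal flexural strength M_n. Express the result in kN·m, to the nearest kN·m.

M_n ≈ 388 kN·m

T = A_s f_y = 2270 × 400 = 908000 N = 908 kN.
From C = T: a = T/(0.85 f'_c b) = 908000/(0.85 × 52.3 × 270) = 75.65 mm.
M_n = T(d − a/2) = 908 kN × (465 − 37.825) mm = 387.87 kN·m.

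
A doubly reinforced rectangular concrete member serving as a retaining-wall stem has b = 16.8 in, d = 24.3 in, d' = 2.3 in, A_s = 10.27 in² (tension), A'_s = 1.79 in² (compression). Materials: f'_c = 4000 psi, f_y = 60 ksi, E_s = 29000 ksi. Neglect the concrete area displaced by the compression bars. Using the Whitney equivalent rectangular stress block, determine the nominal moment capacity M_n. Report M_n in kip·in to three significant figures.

Assume both steels yield.
a = (A_s − A'_s) f_y/(0.85 f'_c b) = (10.27 − 1.79) × 60/(0.85 × 4 × 16.8) = 8.908 in.
c = a/β₁ = 8.908/0.85 = 10.480 in; ε'_s = 0.003(c − d')/c = 0.0023 ≥ ε_y = 0.0021, so the compression steel yields.
M_n = (A_s − A'_s) f_y (d − a/2) + A'_s f_y (d − d') = 508.8 × (24.3 − 4.454) + 107.4 × (24.3 − 2.3) = 10097.6 + 2362.8 = 12460.4 kip·in.

M_n ≈ 12500 kip·in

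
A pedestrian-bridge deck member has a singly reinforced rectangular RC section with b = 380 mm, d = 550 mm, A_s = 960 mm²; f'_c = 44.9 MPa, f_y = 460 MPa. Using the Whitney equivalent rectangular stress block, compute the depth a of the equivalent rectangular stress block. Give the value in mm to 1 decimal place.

a ≈ 30.4 mm

T = A_s f_y = 960 × 460 = 441600 N = 441.6 kN.
Setting C = 0.85 f'_c a b equal to T: a = 441600/(0.85 × 44.9 × 380) = 30.4 mm.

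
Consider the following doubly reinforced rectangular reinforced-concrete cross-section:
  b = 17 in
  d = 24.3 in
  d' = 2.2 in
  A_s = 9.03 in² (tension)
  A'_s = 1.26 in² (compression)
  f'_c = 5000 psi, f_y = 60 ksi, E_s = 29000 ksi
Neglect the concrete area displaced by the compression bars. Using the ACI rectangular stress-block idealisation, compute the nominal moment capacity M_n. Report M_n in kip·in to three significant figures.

Assume both steels yield.
a = (A_s − A'_s) f_y/(0.85 f'_c b) = (9.03 − 1.26) × 60/(0.85 × 5 × 17) = 6.453 in.
c = a/β₁ = 6.453/0.8 = 8.066 in; ε'_s = 0.003(c − d')/c = 0.0022 ≥ ε_y = 0.0021, so the compression steel yields.
M_n = (A_s − A'_s) f_y (d − a/2) + A'_s f_y (d − d') = 466.2 × (24.3 − 3.2265) + 75.6 × (24.3 − 2.2) = 9824.5 + 1670.8 = 11495.3 kip·in.

M_n ≈ 11500 kip·in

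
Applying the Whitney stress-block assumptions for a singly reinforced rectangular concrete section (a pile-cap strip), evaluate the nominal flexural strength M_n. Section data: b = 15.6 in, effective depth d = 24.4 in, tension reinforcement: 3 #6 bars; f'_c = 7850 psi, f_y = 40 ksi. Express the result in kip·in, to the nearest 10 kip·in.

M_n ≈ 1270 kip·in

A_s = 3 × 0.44 = 1.32 in².
T = A_s f_y = 1.32 × 40 = 52.8 kips.
a = T/(0.85 f'_c b) = 52.8/(0.85 × 7.85 × 15.6) = 0.507 in.
M_n = T(d − a/2) = 52.8 × (24.4 − 0.2535) = 1274.9 kip·in.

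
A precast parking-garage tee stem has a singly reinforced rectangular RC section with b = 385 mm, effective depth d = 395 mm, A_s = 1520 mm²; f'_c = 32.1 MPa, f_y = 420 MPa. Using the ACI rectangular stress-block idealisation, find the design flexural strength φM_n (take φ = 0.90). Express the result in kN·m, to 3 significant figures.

T = A_s f_y = 1520 × 420 = 638400 N = 638.4 kN.
From C = T: a = T/(0.85 f'_c b) = 638400/(0.85 × 32.1 × 385) = 60.77 mm.
M_n = T(d − a/2) = 638.4 kN × (395 − 30.385) mm = 232.77 kN·m.
φM_n = 0.90 × 232.77 = 209.49 kN·m.

φM_n ≈ 209 kN·m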